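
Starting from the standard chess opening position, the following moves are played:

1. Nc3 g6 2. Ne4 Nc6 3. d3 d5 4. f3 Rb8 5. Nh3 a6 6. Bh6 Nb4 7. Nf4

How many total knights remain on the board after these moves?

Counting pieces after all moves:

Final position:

  a b c d e f g h
  ─────────────────
8│· ♜ ♝ ♛ ♚ ♝ ♞ ♜│8
7│· ♟ ♟ · ♟ ♟ · ♟│7
6│♟ · · · · · ♟ ♗│6
5│· · · ♟ · · · ·│5
4│· ♞ · · ♘ ♘ · ·│4
3│· · · ♙ · ♙ · ·│3
2│♙ ♙ ♙ · ♙ · ♙ ♙│2
1│♖ · · ♕ ♔ ♗ · ♖│1
  ─────────────────
  a b c d e f g h


4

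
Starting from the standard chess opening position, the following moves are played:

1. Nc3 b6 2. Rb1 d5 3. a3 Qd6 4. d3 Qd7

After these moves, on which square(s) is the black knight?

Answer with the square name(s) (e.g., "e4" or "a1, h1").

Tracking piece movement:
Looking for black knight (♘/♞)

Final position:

  a b c d e f g h
  ─────────────────
8│♜ ♞ ♝ · ♚ ♝ ♞ ♜│8
7│♟ · ♟ ♛ ♟ ♟ ♟ ♟│7
6│· ♟ · · · · · ·│6
5│· · · ♟ · · · ·│5
4│· · · · · · · ·│4
3│♙ · ♘ ♙ · · · ·│3
2│· ♙ ♙ · ♙ ♙ ♙ ♙│2
1│· ♖ ♗ ♕ ♔ ♗ ♘ ♖│1
  ─────────────────
  a b c d e f g h


b8, g8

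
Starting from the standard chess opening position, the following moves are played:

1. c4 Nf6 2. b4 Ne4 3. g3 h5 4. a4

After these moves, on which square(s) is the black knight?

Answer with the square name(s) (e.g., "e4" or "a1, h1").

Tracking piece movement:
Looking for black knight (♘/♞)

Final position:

  a b c d e f g h
  ─────────────────
8│♜ ♞ ♝ ♛ ♚ ♝ · ♜│8
7│♟ ♟ ♟ ♟ ♟ ♟ ♟ ·│7
6│· · · · · · · ·│6
5│· · · · · · · ♟│5
4│♙ ♙ ♙ · ♞ · · ·│4
3│· · · · · · ♙ ·│3
2│· · · ♙ ♙ ♙ · ♙│2
1│♖ ♘ ♗ ♕ ♔ ♗ ♘ ♖│1
  ─────────────────
  a b c d e f g h


b8, e4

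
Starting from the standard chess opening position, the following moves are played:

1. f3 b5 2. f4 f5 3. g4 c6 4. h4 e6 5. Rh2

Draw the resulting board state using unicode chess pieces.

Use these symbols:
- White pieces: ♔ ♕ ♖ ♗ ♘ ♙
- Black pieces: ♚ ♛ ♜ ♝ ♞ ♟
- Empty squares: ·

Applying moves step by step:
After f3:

♜ ♞ ♝ ♛ ♚ ♝ ♞ ♜
♟ ♟ ♟ ♟ ♟ ♟ ♟ ♟
· · · · · · · ·
· · · · · · · ·
· · · · · · · ·
· · · · · ♙ · ·
♙ ♙ ♙ ♙ ♙ · ♙ ♙
♖ ♘ ♗ ♕ ♔ ♗ ♘ ♖


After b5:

♜ ♞ ♝ ♛ ♚ ♝ ♞ ♜
♟ · ♟ ♟ ♟ ♟ ♟ ♟
· · · · · · · ·
· ♟ · · · · · ·
· · · · · · · ·
· · · · · ♙ · ·
♙ ♙ ♙ ♙ ♙ · ♙ ♙
♖ ♘ ♗ ♕ ♔ ♗ ♘ ♖


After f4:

♜ ♞ ♝ ♛ ♚ ♝ ♞ ♜
♟ · ♟ ♟ ♟ ♟ ♟ ♟
· · · · · · · ·
· ♟ · · · · · ·
· · · · · ♙ · ·
· · · · · · · ·
♙ ♙ ♙ ♙ ♙ · ♙ ♙
♖ ♘ ♗ ♕ ♔ ♗ ♘ ♖


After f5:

♜ ♞ ♝ ♛ ♚ ♝ ♞ ♜
♟ · ♟ ♟ ♟ · ♟ ♟
· · · · · · · ·
· ♟ · · · ♟ · ·
· · · · · ♙ · ·
· · · · · · · ·
♙ ♙ ♙ ♙ ♙ · ♙ ♙
♖ ♘ ♗ ♕ ♔ ♗ ♘ ♖


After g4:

♜ ♞ ♝ ♛ ♚ ♝ ♞ ♜
♟ · ♟ ♟ ♟ · ♟ ♟
· · · · · · · ·
· ♟ · · · ♟ · ·
· · · · · ♙ ♙ ·
· · · · · · · ·
♙ ♙ ♙ ♙ ♙ · · ♙
♖ ♘ ♗ ♕ ♔ ♗ ♘ ♖


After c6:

♜ ♞ ♝ ♛ ♚ ♝ ♞ ♜
♟ · · ♟ ♟ · ♟ ♟
· · ♟ · · · · ·
· ♟ · · · ♟ · ·
· · · · · ♙ ♙ ·
· · · · · · · ·
♙ ♙ ♙ ♙ ♙ · · ♙
♖ ♘ ♗ ♕ ♔ ♗ ♘ ♖


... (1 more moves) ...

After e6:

♜ ♞ ♝ ♛ ♚ ♝ ♞ ♜
♟ · · ♟ · · ♟ ♟
· · ♟ · ♟ · · ·
· ♟ · · · ♟ · ·
· · · · · ♙ ♙ ♙
· · · · · · · ·
♙ ♙ ♙ ♙ ♙ · · ·
♖ ♘ ♗ ♕ ♔ ♗ ♘ ♖


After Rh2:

♜ ♞ ♝ ♛ ♚ ♝ ♞ ♜
♟ · · ♟ · · ♟ ♟
· · ♟ · ♟ · · ·
· ♟ · · · ♟ · ·
· · · · · ♙ ♙ ♙
· · · · · · · ·
♙ ♙ ♙ ♙ ♙ · · ♖
♖ ♘ ♗ ♕ ♔ ♗ ♘ ·



  a b c d e f g h
  ─────────────────
8│♜ ♞ ♝ ♛ ♚ ♝ ♞ ♜│8
7│♟ · · ♟ · · ♟ ♟│7
6│· · ♟ · ♟ · · ·│6
5│· ♟ · · · ♟ · ·│5
4│· · · · · ♙ ♙ ♙│4
3│· · · · · · · ·│3
2│♙ ♙ ♙ ♙ ♙ · · ♖│2
1│♖ ♘ ♗ ♕ ♔ ♗ ♘ ·│1
  ─────────────────
  a b c d e f g h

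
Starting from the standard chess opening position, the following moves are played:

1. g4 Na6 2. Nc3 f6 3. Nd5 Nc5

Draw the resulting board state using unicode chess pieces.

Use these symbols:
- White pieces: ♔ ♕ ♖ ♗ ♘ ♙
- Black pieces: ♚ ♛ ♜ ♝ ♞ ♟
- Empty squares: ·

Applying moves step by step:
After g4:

♜ ♞ ♝ ♛ ♚ ♝ ♞ ♜
♟ ♟ ♟ ♟ ♟ ♟ ♟ ♟
· · · · · · · ·
· · · · · · · ·
· · · · · · ♙ ·
· · · · · · · ·
♙ ♙ ♙ ♙ ♙ ♙ · ♙
♖ ♘ ♗ ♕ ♔ ♗ ♘ ♖


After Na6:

♜ · ♝ ♛ ♚ ♝ ♞ ♜
♟ ♟ ♟ ♟ ♟ ♟ ♟ ♟
♞ · · · · · · ·
· · · · · · · ·
· · · · · · ♙ ·
· · · · · · · ·
♙ ♙ ♙ ♙ ♙ ♙ · ♙
♖ ♘ ♗ ♕ ♔ ♗ ♘ ♖


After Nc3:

♜ · ♝ ♛ ♚ ♝ ♞ ♜
♟ ♟ ♟ ♟ ♟ ♟ ♟ ♟
♞ · · · · · · ·
· · · · · · · ·
· · · · · · ♙ ·
· · ♘ · · · · ·
♙ ♙ ♙ ♙ ♙ ♙ · ♙
♖ · ♗ ♕ ♔ ♗ ♘ ♖


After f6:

♜ · ♝ ♛ ♚ ♝ ♞ ♜
♟ ♟ ♟ ♟ ♟ · ♟ ♟
♞ · · · · ♟ · ·
· · · · · · · ·
· · · · · · ♙ ·
· · ♘ · · · · ·
♙ ♙ ♙ ♙ ♙ ♙ · ♙
♖ · ♗ ♕ ♔ ♗ ♘ ♖


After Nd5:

♜ · ♝ ♛ ♚ ♝ ♞ ♜
♟ ♟ ♟ ♟ ♟ · ♟ ♟
♞ · · · · ♟ · ·
· · · ♘ · · · ·
· · · · · · ♙ ·
· · · · · · · ·
♙ ♙ ♙ ♙ ♙ ♙ · ♙
♖ · ♗ ♕ ♔ ♗ ♘ ♖


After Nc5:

♜ · ♝ ♛ ♚ ♝ ♞ ♜
♟ ♟ ♟ ♟ ♟ · ♟ ♟
· · · · · ♟ · ·
· · ♞ ♘ · · · ·
· · · · · · ♙ ·
· · · · · · · ·
♙ ♙ ♙ ♙ ♙ ♙ · ♙
♖ · ♗ ♕ ♔ ♗ ♘ ♖



  a b c d e f g h
  ─────────────────
8│♜ · ♝ ♛ ♚ ♝ ♞ ♜│8
7│♟ ♟ ♟ ♟ ♟ · ♟ ♟│7
6│· · · · · ♟ · ·│6
5│· · ♞ ♘ · · · ·│5
4│· · · · · · ♙ ·│4
3│· · · · · · · ·│3
2│♙ ♙ ♙ ♙ ♙ ♙ · ♙│2
1│♖ · ♗ ♕ ♔ ♗ ♘ ♖│1
  ─────────────────
  a b c d e f g h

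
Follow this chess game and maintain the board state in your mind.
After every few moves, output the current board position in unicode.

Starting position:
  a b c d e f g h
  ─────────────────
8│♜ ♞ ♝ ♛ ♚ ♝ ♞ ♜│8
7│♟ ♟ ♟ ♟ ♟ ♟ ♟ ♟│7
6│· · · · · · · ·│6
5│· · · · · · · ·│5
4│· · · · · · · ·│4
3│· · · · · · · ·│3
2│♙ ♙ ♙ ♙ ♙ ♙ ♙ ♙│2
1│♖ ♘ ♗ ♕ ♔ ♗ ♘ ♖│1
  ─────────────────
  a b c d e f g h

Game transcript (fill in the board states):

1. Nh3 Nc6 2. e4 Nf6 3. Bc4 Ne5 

  a b c d e f g h
  ─────────────────
8│♜ · ♝ ♛ ♚ ♝ · ♜│8
7│♟ ♟ ♟ ♟ ♟ ♟ ♟ ♟│7
6│· · · · · ♞ · ·│6
5│· · · · ♞ · · ·│5
4│· · ♗ · ♙ · · ·│4
3│· · · · · · · ♘│3
2│♙ ♙ ♙ ♙ · ♙ ♙ ♙│2
1│♖ ♘ ♗ ♕ ♔ · · ♖│1
  ─────────────────
  a b c d e f g h

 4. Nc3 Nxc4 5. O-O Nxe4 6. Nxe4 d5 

  a b c d e f g h
  ─────────────────
8│♜ · ♝ ♛ ♚ ♝ · ♜│8
7│♟ ♟ ♟ · ♟ ♟ ♟ ♟│7
6│· · · · · · · ·│6
5│· · · ♟ · · · ·│5
4│· · ♞ · ♘ · · ·│4
3│· · · · · · · ♘│3
2│♙ ♙ ♙ ♙ · ♙ ♙ ♙│2
1│♖ · ♗ ♕ · ♖ ♔ ·│1
  ─────────────────
  a b c d e f g h

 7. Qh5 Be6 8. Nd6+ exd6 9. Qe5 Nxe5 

  a b c d e f g h
  ─────────────────
8│♜ · · ♛ ♚ ♝ · ♜│8
7│♟ ♟ ♟ · · ♟ ♟ ♟│7
6│· · · ♟ ♝ · · ·│6
5│· · · ♟ ♞ · · ·│5
4│· · · · · · · ·│4
3│· · · · · · · ♘│3
2│♙ ♙ ♙ ♙ · ♙ ♙ ♙│2
1│♖ · ♗ · · ♖ ♔ ·│1
  ─────────────────
  a b c d e f g h

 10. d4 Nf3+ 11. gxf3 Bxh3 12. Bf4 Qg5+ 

  a b c d e f g h
  ─────────────────
8│♜ · · · ♚ ♝ · ♜│8
7│♟ ♟ ♟ · · ♟ ♟ ♟│7
6│· · · ♟ · · · ·│6
5│· · · ♟ · · ♛ ·│5
4│· · · ♙ · ♗ · ·│4
3│· · · · · ♙ · ♝│3
2│♙ ♙ ♙ · · ♙ · ♙│2
1│♖ · · · · ♖ ♔ ·│1
  ─────────────────
  a b c d e f g h

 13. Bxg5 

  a b c d e f g h
  ─────────────────
8│♜ · · · ♚ ♝ · ♜│8
7│♟ ♟ ♟ · · ♟ ♟ ♟│7
6│· · · ♟ · · · ·│6
5│· · · ♟ · · ♗ ·│5
4│· · · ♙ · · · ·│4
3│· · · · · ♙ · ♝│3
2│♙ ♙ ♙ · · ♙ · ♙│2
1│♖ · · · · ♖ ♔ ·│1
  ─────────────────
  a b c d e f g h


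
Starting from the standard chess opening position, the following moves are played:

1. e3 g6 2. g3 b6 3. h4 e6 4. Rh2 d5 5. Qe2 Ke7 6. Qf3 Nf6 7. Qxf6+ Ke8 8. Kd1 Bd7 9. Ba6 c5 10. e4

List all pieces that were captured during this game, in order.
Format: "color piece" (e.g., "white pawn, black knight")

Tracking captures:
  Qxf6+: captured black knight

black knight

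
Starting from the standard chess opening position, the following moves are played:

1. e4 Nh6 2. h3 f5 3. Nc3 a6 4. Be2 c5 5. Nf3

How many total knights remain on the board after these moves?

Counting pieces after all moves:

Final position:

  a b c d e f g h
  ─────────────────
8│♜ ♞ ♝ ♛ ♚ ♝ · ♜│8
7│· ♟ · ♟ ♟ · ♟ ♟│7
6│♟ · · · · · · ♞│6
5│· · ♟ · · ♟ · ·│5
4│· · · · ♙ · · ·│4
3│· · ♘ · · ♘ · ♙│3
2│♙ ♙ ♙ ♙ ♗ ♙ ♙ ·│2
1│♖ · ♗ ♕ ♔ · · ♖│1
  ─────────────────
  a b c d e f g h


4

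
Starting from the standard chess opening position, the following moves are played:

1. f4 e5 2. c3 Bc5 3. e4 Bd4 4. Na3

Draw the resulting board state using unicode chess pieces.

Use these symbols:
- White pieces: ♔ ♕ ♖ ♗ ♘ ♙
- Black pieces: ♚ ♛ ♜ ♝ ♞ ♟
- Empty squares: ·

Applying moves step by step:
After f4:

♜ ♞ ♝ ♛ ♚ ♝ ♞ ♜
♟ ♟ ♟ ♟ ♟ ♟ ♟ ♟
· · · · · · · ·
· · · · · · · ·
· · · · · ♙ · ·
· · · · · · · ·
♙ ♙ ♙ ♙ ♙ · ♙ ♙
♖ ♘ ♗ ♕ ♔ ♗ ♘ ♖


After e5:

♜ ♞ ♝ ♛ ♚ ♝ ♞ ♜
♟ ♟ ♟ ♟ · ♟ ♟ ♟
· · · · · · · ·
· · · · ♟ · · ·
· · · · · ♙ · ·
· · · · · · · ·
♙ ♙ ♙ ♙ ♙ · ♙ ♙
♖ ♘ ♗ ♕ ♔ ♗ ♘ ♖


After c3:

♜ ♞ ♝ ♛ ♚ ♝ ♞ ♜
♟ ♟ ♟ ♟ · ♟ ♟ ♟
· · · · · · · ·
· · · · ♟ · · ·
· · · · · ♙ · ·
· · ♙ · · · · ·
♙ ♙ · ♙ ♙ · ♙ ♙
♖ ♘ ♗ ♕ ♔ ♗ ♘ ♖


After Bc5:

♜ ♞ ♝ ♛ ♚ · ♞ ♜
♟ ♟ ♟ ♟ · ♟ ♟ ♟
· · · · · · · ·
· · ♝ · ♟ · · ·
· · · · · ♙ · ·
· · ♙ · · · · ·
♙ ♙ · ♙ ♙ · ♙ ♙
♖ ♘ ♗ ♕ ♔ ♗ ♘ ♖


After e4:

♜ ♞ ♝ ♛ ♚ · ♞ ♜
♟ ♟ ♟ ♟ · ♟ ♟ ♟
· · · · · · · ·
· · ♝ · ♟ · · ·
· · · · ♙ ♙ · ·
· · ♙ · · · · ·
♙ ♙ · ♙ · · ♙ ♙
♖ ♘ ♗ ♕ ♔ ♗ ♘ ♖


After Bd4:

♜ ♞ ♝ ♛ ♚ · ♞ ♜
♟ ♟ ♟ ♟ · ♟ ♟ ♟
· · · · · · · ·
· · · · ♟ · · ·
· · · ♝ ♙ ♙ · ·
· · ♙ · · · · ·
♙ ♙ · ♙ · · ♙ ♙
♖ ♘ ♗ ♕ ♔ ♗ ♘ ♖


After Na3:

♜ ♞ ♝ ♛ ♚ · ♞ ♜
♟ ♟ ♟ ♟ · ♟ ♟ ♟
· · · · · · · ·
· · · · ♟ · · ·
· · · ♝ ♙ ♙ · ·
♘ · ♙ · · · · ·
♙ ♙ · ♙ · · ♙ ♙
♖ · ♗ ♕ ♔ ♗ ♘ ♖



  a b c d e f g h
  ─────────────────
8│♜ ♞ ♝ ♛ ♚ · ♞ ♜│8
7│♟ ♟ ♟ ♟ · ♟ ♟ ♟│7
6│· · · · · · · ·│6
5│· · · · ♟ · · ·│5
4│· · · ♝ ♙ ♙ · ·│4
3│♘ · ♙ · · · · ·│3
2│♙ ♙ · ♙ · · ♙ ♙│2
1│♖ · ♗ ♕ ♔ ♗ ♘ ♖│1
  ─────────────────
  a b c d e f g h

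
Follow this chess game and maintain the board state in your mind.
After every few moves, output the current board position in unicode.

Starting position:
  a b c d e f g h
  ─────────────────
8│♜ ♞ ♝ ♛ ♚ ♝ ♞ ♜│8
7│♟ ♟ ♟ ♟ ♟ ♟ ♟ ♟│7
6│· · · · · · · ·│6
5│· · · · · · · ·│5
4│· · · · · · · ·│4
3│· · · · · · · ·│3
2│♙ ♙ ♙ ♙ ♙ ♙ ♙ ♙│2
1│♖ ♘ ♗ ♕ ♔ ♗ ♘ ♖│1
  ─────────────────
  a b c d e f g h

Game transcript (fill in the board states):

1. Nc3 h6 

  a b c d e f g h
  ─────────────────
8│♜ ♞ ♝ ♛ ♚ ♝ ♞ ♜│8
7│♟ ♟ ♟ ♟ ♟ ♟ ♟ ·│7
6│· · · · · · · ♟│6
5│· · · · · · · ·│5
4│· · · · · · · ·│4
3│· · ♘ · · · · ·│3
2│♙ ♙ ♙ ♙ ♙ ♙ ♙ ♙│2
1│♖ · ♗ ♕ ♔ ♗ ♘ ♖│1
  ─────────────────
  a b c d e f g h

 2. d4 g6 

  a b c d e f g h
  ─────────────────
8│♜ ♞ ♝ ♛ ♚ ♝ ♞ ♜│8
7│♟ ♟ ♟ ♟ ♟ ♟ · ·│7
6│· · · · · · ♟ ♟│6
5│· · · · · · · ·│5
4│· · · ♙ · · · ·│4
3│· · ♘ · · · · ·│3
2│♙ ♙ ♙ · ♙ ♙ ♙ ♙│2
1│♖ · ♗ ♕ ♔ ♗ ♘ ♖│1
  ─────────────────
  a b c d e f g h

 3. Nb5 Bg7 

  a b c d e f g h
  ─────────────────
8│♜ ♞ ♝ ♛ ♚ · ♞ ♜│8
7│♟ ♟ ♟ ♟ ♟ ♟ ♝ ·│7
6│· · · · · · ♟ ♟│6
5│· ♘ · · · · · ·│5
4│· · · ♙ · · · ·│4
3│· · · · · · · ·│3
2│♙ ♙ ♙ · ♙ ♙ ♙ ♙│2
1│♖ · ♗ ♕ ♔ ♗ ♘ ♖│1
  ─────────────────
  a b c d e f g h

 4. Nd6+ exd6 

  a b c d e f g h
  ─────────────────
8│♜ ♞ ♝ ♛ ♚ · ♞ ♜│8
7│♟ ♟ ♟ ♟ · ♟ ♝ ·│7
6│· · · ♟ · · ♟ ♟│6
5│· · · · · · · ·│5
4│· · · ♙ · · · ·│4
3│· · · · · · · ·│3
2│♙ ♙ ♙ · ♙ ♙ ♙ ♙│2
1│♖ · ♗ ♕ ♔ ♗ ♘ ♖│1
  ─────────────────
  a b c d e f g h



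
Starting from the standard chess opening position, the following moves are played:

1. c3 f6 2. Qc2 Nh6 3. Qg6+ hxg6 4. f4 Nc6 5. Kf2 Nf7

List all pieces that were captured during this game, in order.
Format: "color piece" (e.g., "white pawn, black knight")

Tracking captures:
  hxg6: captured white queen

white queen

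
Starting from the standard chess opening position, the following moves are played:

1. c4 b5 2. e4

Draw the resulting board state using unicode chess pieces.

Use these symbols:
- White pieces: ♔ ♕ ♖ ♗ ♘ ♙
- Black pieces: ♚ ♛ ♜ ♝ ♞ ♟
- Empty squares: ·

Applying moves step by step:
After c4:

♜ ♞ ♝ ♛ ♚ ♝ ♞ ♜
♟ ♟ ♟ ♟ ♟ ♟ ♟ ♟
· · · · · · · ·
· · · · · · · ·
· · ♙ · · · · ·
· · · · · · · ·
♙ ♙ · ♙ ♙ ♙ ♙ ♙
♖ ♘ ♗ ♕ ♔ ♗ ♘ ♖


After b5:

♜ ♞ ♝ ♛ ♚ ♝ ♞ ♜
♟ · ♟ ♟ ♟ ♟ ♟ ♟
· · · · · · · ·
· ♟ · · · · · ·
· · ♙ · · · · ·
· · · · · · · ·
♙ ♙ · ♙ ♙ ♙ ♙ ♙
♖ ♘ ♗ ♕ ♔ ♗ ♘ ♖


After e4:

♜ ♞ ♝ ♛ ♚ ♝ ♞ ♜
♟ · ♟ ♟ ♟ ♟ ♟ ♟
· · · · · · · ·
· ♟ · · · · · ·
· · ♙ · ♙ · · ·
· · · · · · · ·
♙ ♙ · ♙ · ♙ ♙ ♙
♖ ♘ ♗ ♕ ♔ ♗ ♘ ♖



  a b c d e f g h
  ─────────────────
8│♜ ♞ ♝ ♛ ♚ ♝ ♞ ♜│8
7│♟ · ♟ ♟ ♟ ♟ ♟ ♟│7
6│· · · · · · · ·│6
5│· ♟ · · · · · ·│5
4│· · ♙ · ♙ · · ·│4
3│· · · · · · · ·│3
2│♙ ♙ · ♙ · ♙ ♙ ♙│2
1│♖ ♘ ♗ ♕ ♔ ♗ ♘ ♖│1
  ─────────────────
  a b c d e f g h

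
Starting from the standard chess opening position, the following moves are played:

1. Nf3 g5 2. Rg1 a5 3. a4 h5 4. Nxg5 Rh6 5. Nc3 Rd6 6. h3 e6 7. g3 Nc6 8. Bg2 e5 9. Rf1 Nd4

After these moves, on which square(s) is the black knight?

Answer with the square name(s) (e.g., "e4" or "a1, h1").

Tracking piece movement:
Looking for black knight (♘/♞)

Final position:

  a b c d e f g h
  ─────────────────
8│♜ · ♝ ♛ ♚ ♝ ♞ ·│8
7│· ♟ ♟ ♟ · ♟ · ·│7
6│· · · ♜ · · · ·│6
5│♟ · · · ♟ · ♘ ♟│5
4│♙ · · ♞ · · · ·│4
3│· · ♘ · · · ♙ ♙│3
2│· ♙ ♙ ♙ ♙ ♙ ♗ ·│2
1│♖ · ♗ ♕ ♔ ♖ · ·│1
  ─────────────────
  a b c d e f g h


d4, g8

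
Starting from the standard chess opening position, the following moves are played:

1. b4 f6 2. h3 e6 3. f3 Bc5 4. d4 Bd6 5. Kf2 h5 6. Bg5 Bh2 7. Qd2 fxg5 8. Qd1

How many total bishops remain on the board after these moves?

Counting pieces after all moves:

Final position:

  a b c d e f g h
  ─────────────────
8│♜ ♞ ♝ ♛ ♚ · ♞ ♜│8
7│♟ ♟ ♟ ♟ · · ♟ ·│7
6│· · · · ♟ · · ·│6
5│· · · · · · ♟ ♟│5
4│· ♙ · ♙ · · · ·│4
3│· · · · · ♙ · ♙│3
2│♙ · ♙ · ♙ ♔ ♙ ♝│2
1│♖ ♘ · ♕ · ♗ ♘ ♖│1
  ─────────────────
  a b c d e f g h


3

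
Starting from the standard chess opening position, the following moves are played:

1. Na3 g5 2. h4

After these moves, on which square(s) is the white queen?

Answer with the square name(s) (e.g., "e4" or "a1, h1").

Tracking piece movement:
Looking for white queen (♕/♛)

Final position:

  a b c d e f g h
  ─────────────────
8│♜ ♞ ♝ ♛ ♚ ♝ ♞ ♜│8
7│♟ ♟ ♟ ♟ ♟ ♟ · ♟│7
6│· · · · · · · ·│6
5│· · · · · · ♟ ·│5
4│· · · · · · · ♙│4
3│♘ · · · · · · ·│3
2│♙ ♙ ♙ ♙ ♙ ♙ ♙ ·│2
1│♖ · ♗ ♕ ♔ ♗ ♘ ♖│1
  ─────────────────
  a b c d e f g h


d1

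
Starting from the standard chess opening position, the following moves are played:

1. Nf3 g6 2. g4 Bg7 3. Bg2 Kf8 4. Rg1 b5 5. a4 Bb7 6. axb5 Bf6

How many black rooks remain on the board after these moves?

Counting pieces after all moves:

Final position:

  a b c d e f g h
  ─────────────────
8│♜ ♞ · ♛ · ♚ ♞ ♜│8
7│♟ ♝ ♟ ♟ ♟ ♟ · ♟│7
6│· · · · · ♝ ♟ ·│6
5│· ♙ · · · · · ·│5
4│· · · · · · ♙ ·│4
3│· · · · · ♘ · ·│3
2│· ♙ ♙ ♙ ♙ ♙ ♗ ♙│2
1│♖ ♘ ♗ ♕ ♔ · ♖ ·│1
  ─────────────────
  a b c d e f g h


2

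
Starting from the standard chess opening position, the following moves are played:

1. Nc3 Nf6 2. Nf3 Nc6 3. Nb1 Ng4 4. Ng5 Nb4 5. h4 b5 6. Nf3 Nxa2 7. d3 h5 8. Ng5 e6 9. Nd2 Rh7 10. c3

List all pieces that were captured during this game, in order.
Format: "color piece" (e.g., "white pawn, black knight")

Tracking captures:
  Nxa2: captured white pawn

white pawn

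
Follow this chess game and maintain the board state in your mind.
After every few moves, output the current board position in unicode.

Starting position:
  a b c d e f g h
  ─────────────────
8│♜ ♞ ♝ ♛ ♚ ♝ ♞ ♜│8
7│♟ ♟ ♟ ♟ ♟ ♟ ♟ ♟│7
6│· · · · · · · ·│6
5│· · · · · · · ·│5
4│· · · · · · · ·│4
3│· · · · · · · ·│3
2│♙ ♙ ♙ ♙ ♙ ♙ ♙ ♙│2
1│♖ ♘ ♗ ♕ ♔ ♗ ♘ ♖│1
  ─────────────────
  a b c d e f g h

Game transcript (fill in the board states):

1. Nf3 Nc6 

  a b c d e f g h
  ─────────────────
8│♜ · ♝ ♛ ♚ ♝ ♞ ♜│8
7│♟ ♟ ♟ ♟ ♟ ♟ ♟ ♟│7
6│· · ♞ · · · · ·│6
5│· · · · · · · ·│5
4│· · · · · · · ·│4
3│· · · · · ♘ · ·│3
2│♙ ♙ ♙ ♙ ♙ ♙ ♙ ♙│2
1│♖ ♘ ♗ ♕ ♔ ♗ · ♖│1
  ─────────────────
  a b c d e f g h

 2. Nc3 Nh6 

  a b c d e f g h
  ─────────────────
8│♜ · ♝ ♛ ♚ ♝ · ♜│8
7│♟ ♟ ♟ ♟ ♟ ♟ ♟ ♟│7
6│· · ♞ · · · · ♞│6
5│· · · · · · · ·│5
4│· · · · · · · ·│4
3│· · ♘ · · ♘ · ·│3
2│♙ ♙ ♙ ♙ ♙ ♙ ♙ ♙│2
1│♖ · ♗ ♕ ♔ ♗ · ♖│1
  ─────────────────
  a b c d e f g h

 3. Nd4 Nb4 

  a b c d e f g h
  ─────────────────
8│♜ · ♝ ♛ ♚ ♝ · ♜│8
7│♟ ♟ ♟ ♟ ♟ ♟ ♟ ♟│7
6│· · · · · · · ♞│6
5│· · · · · · · ·│5
4│· ♞ · ♘ · · · ·│4
3│· · ♘ · · · · ·│3
2│♙ ♙ ♙ ♙ ♙ ♙ ♙ ♙│2
1│♖ · ♗ ♕ ♔ ♗ · ♖│1
  ─────────────────
  a b c d e f g h

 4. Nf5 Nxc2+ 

  a b c d e f g h
  ─────────────────
8│♜ · ♝ ♛ ♚ ♝ · ♜│8
7│♟ ♟ ♟ ♟ ♟ ♟ ♟ ♟│7
6│· · · · · · · ♞│6
5│· · · · · ♘ · ·│5
4│· · · · · · · ·│4
3│· · ♘ · · · · ·│3
2│♙ ♙ ♞ ♙ ♙ ♙ ♙ ♙│2
1│♖ · ♗ ♕ ♔ ♗ · ♖│1
  ─────────────────
  a b c d e f g h

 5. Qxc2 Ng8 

  a b c d e f g h
  ─────────────────
8│♜ · ♝ ♛ ♚ ♝ ♞ ♜│8
7│♟ ♟ ♟ ♟ ♟ ♟ ♟ ♟│7
6│· · · · · · · ·│6
5│· · · · · ♘ · ·│5
4│· · · · · · · ·│4
3│· · ♘ · · · · ·│3
2│♙ ♙ ♕ ♙ ♙ ♙ ♙ ♙│2
1│♖ · ♗ · ♔ ♗ · ♖│1
  ─────────────────
  a b c d e f g h



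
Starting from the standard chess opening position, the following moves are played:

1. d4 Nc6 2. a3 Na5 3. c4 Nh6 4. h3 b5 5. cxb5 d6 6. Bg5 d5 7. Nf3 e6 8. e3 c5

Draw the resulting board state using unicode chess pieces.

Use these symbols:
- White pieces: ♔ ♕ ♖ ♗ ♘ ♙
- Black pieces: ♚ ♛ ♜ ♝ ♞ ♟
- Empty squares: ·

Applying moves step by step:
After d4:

♜ ♞ ♝ ♛ ♚ ♝ ♞ ♜
♟ ♟ ♟ ♟ ♟ ♟ ♟ ♟
· · · · · · · ·
· · · · · · · ·
· · · ♙ · · · ·
· · · · · · · ·
♙ ♙ ♙ · ♙ ♙ ♙ ♙
♖ ♘ ♗ ♕ ♔ ♗ ♘ ♖


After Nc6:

♜ · ♝ ♛ ♚ ♝ ♞ ♜
♟ ♟ ♟ ♟ ♟ ♟ ♟ ♟
· · ♞ · · · · ·
· · · · · · · ·
· · · ♙ · · · ·
· · · · · · · ·
♙ ♙ ♙ · ♙ ♙ ♙ ♙
♖ ♘ ♗ ♕ ♔ ♗ ♘ ♖


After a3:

♜ · ♝ ♛ ♚ ♝ ♞ ♜
♟ ♟ ♟ ♟ ♟ ♟ ♟ ♟
· · ♞ · · · · ·
· · · · · · · ·
· · · ♙ · · · ·
♙ · · · · · · ·
· ♙ ♙ · ♙ ♙ ♙ ♙
♖ ♘ ♗ ♕ ♔ ♗ ♘ ♖


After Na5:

♜ · ♝ ♛ ♚ ♝ ♞ ♜
♟ ♟ ♟ ♟ ♟ ♟ ♟ ♟
· · · · · · · ·
♞ · · · · · · ·
· · · ♙ · · · ·
♙ · · · · · · ·
· ♙ ♙ · ♙ ♙ ♙ ♙
♖ ♘ ♗ ♕ ♔ ♗ ♘ ♖


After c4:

♜ · ♝ ♛ ♚ ♝ ♞ ♜
♟ ♟ ♟ ♟ ♟ ♟ ♟ ♟
· · · · · · · ·
♞ · · · · · · ·
· · ♙ ♙ · · · ·
♙ · · · · · · ·
· ♙ · · ♙ ♙ ♙ ♙
♖ ♘ ♗ ♕ ♔ ♗ ♘ ♖


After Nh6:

♜ · ♝ ♛ ♚ ♝ · ♜
♟ ♟ ♟ ♟ ♟ ♟ ♟ ♟
· · · · · · · ♞
♞ · · · · · · ·
· · ♙ ♙ · · · ·
♙ · · · · · · ·
· ♙ · · ♙ ♙ ♙ ♙
♖ ♘ ♗ ♕ ♔ ♗ ♘ ♖


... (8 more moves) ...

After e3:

♜ · ♝ ♛ ♚ ♝ · ♜
♟ · ♟ · · ♟ ♟ ♟
· · · · ♟ · · ♞
♞ ♙ · ♟ · · ♗ ·
· · · ♙ · · · ·
♙ · · · ♙ ♘ · ♙
· ♙ · · · ♙ ♙ ·
♖ ♘ · ♕ ♔ ♗ · ♖


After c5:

♜ · ♝ ♛ ♚ ♝ · ♜
♟ · · · · ♟ ♟ ♟
· · · · ♟ · · ♞
♞ ♙ ♟ ♟ · · ♗ ·
· · · ♙ · · · ·
♙ · · · ♙ ♘ · ♙
· ♙ · · · ♙ ♙ ·
♖ ♘ · ♕ ♔ ♗ · ♖



  a b c d e f g h
  ─────────────────
8│♜ · ♝ ♛ ♚ ♝ · ♜│8
7│♟ · · · · ♟ ♟ ♟│7
6│· · · · ♟ · · ♞│6
5│♞ ♙ ♟ ♟ · · ♗ ·│5
4│· · · ♙ · · · ·│4
3│♙ · · · ♙ ♘ · ♙│3
2│· ♙ · · · ♙ ♙ ·│2
1│♖ ♘ · ♕ ♔ ♗ · ♖│1
  ─────────────────
  a b c d e f g h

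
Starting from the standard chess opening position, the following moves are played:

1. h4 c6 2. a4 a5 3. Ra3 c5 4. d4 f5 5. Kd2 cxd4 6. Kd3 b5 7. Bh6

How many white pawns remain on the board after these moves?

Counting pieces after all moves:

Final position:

  a b c d e f g h
  ─────────────────
8│♜ ♞ ♝ ♛ ♚ ♝ ♞ ♜│8
7│· · · ♟ ♟ · ♟ ♟│7
6│· · · · · · · ♗│6
5│♟ ♟ · · · ♟ · ·│5
4│♙ · · ♟ · · · ♙│4
3│♖ · · ♔ · · · ·│3
2│· ♙ ♙ · ♙ ♙ ♙ ·│2
1│· ♘ · ♕ · ♗ ♘ ♖│1
  ─────────────────
  a b c d e f g h


7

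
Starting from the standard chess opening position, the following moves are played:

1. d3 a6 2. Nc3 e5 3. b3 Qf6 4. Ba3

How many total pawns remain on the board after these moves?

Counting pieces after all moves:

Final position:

  a b c d e f g h
  ─────────────────
8│♜ ♞ ♝ · ♚ ♝ ♞ ♜│8
7│· ♟ ♟ ♟ · ♟ ♟ ♟│7
6│♟ · · · · ♛ · ·│6
5│· · · · ♟ · · ·│5
4│· · · · · · · ·│4
3│♗ ♙ ♘ ♙ · · · ·│3
2│♙ · ♙ · ♙ ♙ ♙ ♙│2
1│♖ · · ♕ ♔ ♗ ♘ ♖│1
  ─────────────────
  a b c d e f g h


16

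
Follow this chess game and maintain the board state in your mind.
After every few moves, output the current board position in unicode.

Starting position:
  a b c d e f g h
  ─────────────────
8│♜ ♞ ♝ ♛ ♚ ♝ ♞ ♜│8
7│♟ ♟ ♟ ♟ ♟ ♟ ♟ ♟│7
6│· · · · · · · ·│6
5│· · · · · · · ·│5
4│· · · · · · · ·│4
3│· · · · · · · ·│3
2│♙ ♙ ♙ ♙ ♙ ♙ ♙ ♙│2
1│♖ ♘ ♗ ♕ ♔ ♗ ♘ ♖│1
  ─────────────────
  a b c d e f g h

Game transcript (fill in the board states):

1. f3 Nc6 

  a b c d e f g h
  ─────────────────
8│♜ · ♝ ♛ ♚ ♝ ♞ ♜│8
7│♟ ♟ ♟ ♟ ♟ ♟ ♟ ♟│7
6│· · ♞ · · · · ·│6
5│· · · · · · · ·│5
4│· · · · · · · ·│4
3│· · · · · ♙ · ·│3
2│♙ ♙ ♙ ♙ ♙ · ♙ ♙│2
1│♖ ♘ ♗ ♕ ♔ ♗ ♘ ♖│1
  ─────────────────
  a b c d e f g h

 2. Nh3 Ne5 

  a b c d e f g h
  ─────────────────
8│♜ · ♝ ♛ ♚ ♝ ♞ ♜│8
7│♟ ♟ ♟ ♟ ♟ ♟ ♟ ♟│7
6│· · · · · · · ·│6
5│· · · · ♞ · · ·│5
4│· · · · · · · ·│4
3│· · · · · ♙ · ♘│3
2│♙ ♙ ♙ ♙ ♙ · ♙ ♙│2
1│♖ ♘ ♗ ♕ ♔ ♗ · ♖│1
  ─────────────────
  a b c d e f g h

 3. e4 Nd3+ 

  a b c d e f g h
  ─────────────────
8│♜ · ♝ ♛ ♚ ♝ ♞ ♜│8
7│♟ ♟ ♟ ♟ ♟ ♟ ♟ ♟│7
6│· · · · · · · ·│6
5│· · · · · · · ·│5
4│· · · · ♙ · · ·│4
3│· · · ♞ · ♙ · ♘│3
2│♙ ♙ ♙ ♙ · · ♙ ♙│2
1│♖ ♘ ♗ ♕ ♔ ♗ · ♖│1
  ─────────────────
  a b c d e f g h



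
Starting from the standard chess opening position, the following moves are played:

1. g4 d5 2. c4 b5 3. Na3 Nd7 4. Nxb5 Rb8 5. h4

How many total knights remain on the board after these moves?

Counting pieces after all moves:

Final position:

  a b c d e f g h
  ─────────────────
8│· ♜ ♝ ♛ ♚ ♝ ♞ ♜│8
7│♟ · ♟ ♞ ♟ ♟ ♟ ♟│7
6│· · · · · · · ·│6
5│· ♘ · ♟ · · · ·│5
4│· · ♙ · · · ♙ ♙│4
3│· · · · · · · ·│3
2│♙ ♙ · ♙ ♙ ♙ · ·│2
1│♖ · ♗ ♕ ♔ ♗ ♘ ♖│1
  ─────────────────
  a b c d e f g h


4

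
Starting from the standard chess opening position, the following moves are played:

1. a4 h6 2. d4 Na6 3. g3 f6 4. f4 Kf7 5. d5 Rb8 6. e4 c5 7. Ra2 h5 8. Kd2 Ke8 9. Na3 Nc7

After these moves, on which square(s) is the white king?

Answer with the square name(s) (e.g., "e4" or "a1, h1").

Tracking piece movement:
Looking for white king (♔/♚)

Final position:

  a b c d e f g h
  ─────────────────
8│· ♜ ♝ ♛ ♚ ♝ ♞ ♜│8
7│♟ ♟ ♞ ♟ ♟ · ♟ ·│7
6│· · · · · ♟ · ·│6
5│· · ♟ ♙ · · · ♟│5
4│♙ · · · ♙ ♙ · ·│4
3│♘ · · · · · ♙ ·│3
2│♖ ♙ ♙ ♔ · · · ♙│2
1│· · ♗ ♕ · ♗ ♘ ♖│1
  ─────────────────
  a b c d e f g h


d2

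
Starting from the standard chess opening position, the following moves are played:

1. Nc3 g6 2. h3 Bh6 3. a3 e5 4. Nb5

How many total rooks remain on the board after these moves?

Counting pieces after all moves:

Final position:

  a b c d e f g h
  ─────────────────
8│♜ ♞ ♝ ♛ ♚ · ♞ ♜│8
7│♟ ♟ ♟ ♟ · ♟ · ♟│7
6│· · · · · · ♟ ♝│6
5│· ♘ · · ♟ · · ·│5
4│· · · · · · · ·│4
3│♙ · · · · · · ♙│3
2│· ♙ ♙ ♙ ♙ ♙ ♙ ·│2
1│♖ · ♗ ♕ ♔ ♗ ♘ ♖│1
  ─────────────────
  a b c d e f g h


4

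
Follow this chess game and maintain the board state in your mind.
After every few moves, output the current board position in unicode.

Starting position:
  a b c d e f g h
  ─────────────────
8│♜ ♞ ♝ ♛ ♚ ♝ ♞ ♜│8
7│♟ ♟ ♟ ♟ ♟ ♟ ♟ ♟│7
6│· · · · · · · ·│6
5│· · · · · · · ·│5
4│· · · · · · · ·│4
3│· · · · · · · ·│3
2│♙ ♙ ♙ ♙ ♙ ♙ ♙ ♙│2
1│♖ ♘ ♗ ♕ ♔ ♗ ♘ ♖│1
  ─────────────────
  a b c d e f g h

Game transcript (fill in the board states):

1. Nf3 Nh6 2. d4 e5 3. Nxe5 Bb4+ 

  a b c d e f g h
  ─────────────────
8│♜ ♞ ♝ ♛ ♚ · · ♜│8
7│♟ ♟ ♟ ♟ · ♟ ♟ ♟│7
6│· · · · · · · ♞│6
5│· · · · ♘ · · ·│5
4│· ♝ · ♙ · · · ·│4
3│· · · · · · · ·│3
2│♙ ♙ ♙ · ♙ ♙ ♙ ♙│2
1│♖ ♘ ♗ ♕ ♔ ♗ · ♖│1
  ─────────────────
  a b c d e f g h

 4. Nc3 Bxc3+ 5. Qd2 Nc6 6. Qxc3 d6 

  a b c d e f g h
  ─────────────────
8│♜ · ♝ ♛ ♚ · · ♜│8
7│♟ ♟ ♟ · · ♟ ♟ ♟│7
6│· · ♞ ♟ · · · ♞│6
5│· · · · ♘ · · ·│5
4│· · · ♙ · · · ·│4
3│· · ♕ · · · · ·│3
2│♙ ♙ ♙ · ♙ ♙ ♙ ♙│2
1│♖ · ♗ · ♔ ♗ · ♖│1
  ─────────────────
  a b c d e f g h

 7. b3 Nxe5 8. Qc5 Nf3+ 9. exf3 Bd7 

  a b c d e f g h
  ─────────────────
8│♜ · · ♛ ♚ · · ♜│8
7│♟ ♟ ♟ ♝ · ♟ ♟ ♟│7
6│· · · ♟ · · · ♞│6
5│· · ♕ · · · · ·│5
4│· · · ♙ · · · ·│4
3│· ♙ · · · ♙ · ·│3
2│♙ · ♙ · · ♙ ♙ ♙│2
1│♖ · ♗ · ♔ ♗ · ♖│1
  ─────────────────
  a b c d e f g h

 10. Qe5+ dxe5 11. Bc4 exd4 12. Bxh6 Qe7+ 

  a b c d e f g h
  ─────────────────
8│♜ · · · ♚ · · ♜│8
7│♟ ♟ ♟ ♝ ♛ ♟ ♟ ♟│7
6│· · · · · · · ♗│6
5│· · · · · · · ·│5
4│· · ♗ ♟ · · · ·│4
3│· ♙ · · · ♙ · ·│3
2│♙ · ♙ · · ♙ ♙ ♙│2
1│♖ · · · ♔ · · ♖│1
  ─────────────────
  a b c d e f g h

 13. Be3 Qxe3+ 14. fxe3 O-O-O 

  a b c d e f g h
  ─────────────────
8│· · ♚ ♜ · · · ♜│8
7│♟ ♟ ♟ ♝ · ♟ ♟ ♟│7
6│· · · · · · · ·│6
5│· · · · · · · ·│5
4│· · ♗ ♟ · · · ·│4
3│· ♙ · · ♙ ♙ · ·│3
2│♙ · ♙ · · · ♙ ♙│2
1│♖ · · · ♔ · · ♖│1
  ─────────────────
  a b c d e f g h


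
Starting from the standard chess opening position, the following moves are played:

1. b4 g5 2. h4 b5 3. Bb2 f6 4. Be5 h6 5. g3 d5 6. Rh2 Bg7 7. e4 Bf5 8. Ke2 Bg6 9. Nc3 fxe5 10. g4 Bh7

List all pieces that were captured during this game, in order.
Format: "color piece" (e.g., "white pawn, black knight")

Tracking captures:
  fxe5: captured white bishop

white bishop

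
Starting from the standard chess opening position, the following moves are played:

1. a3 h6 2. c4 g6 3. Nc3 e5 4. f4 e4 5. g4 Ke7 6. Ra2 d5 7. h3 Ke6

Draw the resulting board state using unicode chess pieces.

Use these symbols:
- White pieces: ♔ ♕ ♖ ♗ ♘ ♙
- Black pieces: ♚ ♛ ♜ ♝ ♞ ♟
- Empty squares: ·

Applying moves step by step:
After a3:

♜ ♞ ♝ ♛ ♚ ♝ ♞ ♜
♟ ♟ ♟ ♟ ♟ ♟ ♟ ♟
· · · · · · · ·
· · · · · · · ·
· · · · · · · ·
♙ · · · · · · ·
· ♙ ♙ ♙ ♙ ♙ ♙ ♙
♖ ♘ ♗ ♕ ♔ ♗ ♘ ♖


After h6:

♜ ♞ ♝ ♛ ♚ ♝ ♞ ♜
♟ ♟ ♟ ♟ ♟ ♟ ♟ ·
· · · · · · · ♟
· · · · · · · ·
· · · · · · · ·
♙ · · · · · · ·
· ♙ ♙ ♙ ♙ ♙ ♙ ♙
♖ ♘ ♗ ♕ ♔ ♗ ♘ ♖


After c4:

♜ ♞ ♝ ♛ ♚ ♝ ♞ ♜
♟ ♟ ♟ ♟ ♟ ♟ ♟ ·
· · · · · · · ♟
· · · · · · · ·
· · ♙ · · · · ·
♙ · · · · · · ·
· ♙ · ♙ ♙ ♙ ♙ ♙
♖ ♘ ♗ ♕ ♔ ♗ ♘ ♖


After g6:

♜ ♞ ♝ ♛ ♚ ♝ ♞ ♜
♟ ♟ ♟ ♟ ♟ ♟ · ·
· · · · · · ♟ ♟
· · · · · · · ·
· · ♙ · · · · ·
♙ · · · · · · ·
· ♙ · ♙ ♙ ♙ ♙ ♙
♖ ♘ ♗ ♕ ♔ ♗ ♘ ♖


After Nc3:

♜ ♞ ♝ ♛ ♚ ♝ ♞ ♜
♟ ♟ ♟ ♟ ♟ ♟ · ·
· · · · · · ♟ ♟
· · · · · · · ·
· · ♙ · · · · ·
♙ · ♘ · · · · ·
· ♙ · ♙ ♙ ♙ ♙ ♙
♖ · ♗ ♕ ♔ ♗ ♘ ♖


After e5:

♜ ♞ ♝ ♛ ♚ ♝ ♞ ♜
♟ ♟ ♟ ♟ · ♟ · ·
· · · · · · ♟ ♟
· · · · ♟ · · ·
· · ♙ · · · · ·
♙ · ♘ · · · · ·
· ♙ · ♙ ♙ ♙ ♙ ♙
♖ · ♗ ♕ ♔ ♗ ♘ ♖


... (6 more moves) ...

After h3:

♜ ♞ ♝ ♛ · ♝ ♞ ♜
♟ ♟ ♟ · ♚ ♟ · ·
· · · · · · ♟ ♟
· · · ♟ · · · ·
· · ♙ · ♟ ♙ ♙ ·
♙ · ♘ · · · · ♙
♖ ♙ · ♙ ♙ · · ·
· · ♗ ♕ ♔ ♗ ♘ ♖


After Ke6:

♜ ♞ ♝ ♛ · ♝ ♞ ♜
♟ ♟ ♟ · · ♟ · ·
· · · · ♚ · ♟ ♟
· · · ♟ · · · ·
· · ♙ · ♟ ♙ ♙ ·
♙ · ♘ · · · · ♙
♖ ♙ · ♙ ♙ · · ·
· · ♗ ♕ ♔ ♗ ♘ ♖



  a b c d e f g h
  ─────────────────
8│♜ ♞ ♝ ♛ · ♝ ♞ ♜│8
7│♟ ♟ ♟ · · ♟ · ·│7
6│· · · · ♚ · ♟ ♟│6
5│· · · ♟ · · · ·│5
4│· · ♙ · ♟ ♙ ♙ ·│4
3│♙ · ♘ · · · · ♙│3
2│♖ ♙ · ♙ ♙ · · ·│2
1│· · ♗ ♕ ♔ ♗ ♘ ♖│1
  ─────────────────
  a b c d e f g h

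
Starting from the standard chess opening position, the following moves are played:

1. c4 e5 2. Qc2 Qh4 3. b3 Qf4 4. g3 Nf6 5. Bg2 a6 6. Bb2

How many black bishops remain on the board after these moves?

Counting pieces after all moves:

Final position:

  a b c d e f g h
  ─────────────────
8│♜ ♞ ♝ · ♚ ♝ · ♜│8
7│· ♟ ♟ ♟ · ♟ ♟ ♟│7
6│♟ · · · · ♞ · ·│6
5│· · · · ♟ · · ·│5
4│· · ♙ · · ♛ · ·│4
3│· ♙ · · · · ♙ ·│3
2│♙ ♗ ♕ ♙ ♙ ♙ ♗ ♙│2
1│♖ ♘ · · ♔ · ♘ ♖│1
  ─────────────────
  a b c d e f g h


2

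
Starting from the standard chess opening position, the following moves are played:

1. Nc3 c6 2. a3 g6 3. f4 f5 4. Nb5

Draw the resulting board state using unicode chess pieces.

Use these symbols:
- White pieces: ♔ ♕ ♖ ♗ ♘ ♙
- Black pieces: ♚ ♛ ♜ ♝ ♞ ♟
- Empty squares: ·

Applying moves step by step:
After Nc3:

♜ ♞ ♝ ♛ ♚ ♝ ♞ ♜
♟ ♟ ♟ ♟ ♟ ♟ ♟ ♟
· · · · · · · ·
· · · · · · · ·
· · · · · · · ·
· · ♘ · · · · ·
♙ ♙ ♙ ♙ ♙ ♙ ♙ ♙
♖ · ♗ ♕ ♔ ♗ ♘ ♖


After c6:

♜ ♞ ♝ ♛ ♚ ♝ ♞ ♜
♟ ♟ · ♟ ♟ ♟ ♟ ♟
· · ♟ · · · · ·
· · · · · · · ·
· · · · · · · ·
· · ♘ · · · · ·
♙ ♙ ♙ ♙ ♙ ♙ ♙ ♙
♖ · ♗ ♕ ♔ ♗ ♘ ♖


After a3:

♜ ♞ ♝ ♛ ♚ ♝ ♞ ♜
♟ ♟ · ♟ ♟ ♟ ♟ ♟
· · ♟ · · · · ·
· · · · · · · ·
· · · · · · · ·
♙ · ♘ · · · · ·
· ♙ ♙ ♙ ♙ ♙ ♙ ♙
♖ · ♗ ♕ ♔ ♗ ♘ ♖


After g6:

♜ ♞ ♝ ♛ ♚ ♝ ♞ ♜
♟ ♟ · ♟ ♟ ♟ · ♟
· · ♟ · · · ♟ ·
· · · · · · · ·
· · · · · · · ·
♙ · ♘ · · · · ·
· ♙ ♙ ♙ ♙ ♙ ♙ ♙
♖ · ♗ ♕ ♔ ♗ ♘ ♖


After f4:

♜ ♞ ♝ ♛ ♚ ♝ ♞ ♜
♟ ♟ · ♟ ♟ ♟ · ♟
· · ♟ · · · ♟ ·
· · · · · · · ·
· · · · · ♙ · ·
♙ · ♘ · · · · ·
· ♙ ♙ ♙ ♙ · ♙ ♙
♖ · ♗ ♕ ♔ ♗ ♘ ♖


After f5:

♜ ♞ ♝ ♛ ♚ ♝ ♞ ♜
♟ ♟ · ♟ ♟ · · ♟
· · ♟ · · · ♟ ·
· · · · · ♟ · ·
· · · · · ♙ · ·
♙ · ♘ · · · · ·
· ♙ ♙ ♙ ♙ · ♙ ♙
♖ · ♗ ♕ ♔ ♗ ♘ ♖


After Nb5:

♜ ♞ ♝ ♛ ♚ ♝ ♞ ♜
♟ ♟ · ♟ ♟ · · ♟
· · ♟ · · · ♟ ·
· ♘ · · · ♟ · ·
· · · · · ♙ · ·
♙ · · · · · · ·
· ♙ ♙ ♙ ♙ · ♙ ♙
♖ · ♗ ♕ ♔ ♗ ♘ ♖



  a b c d e f g h
  ─────────────────
8│♜ ♞ ♝ ♛ ♚ ♝ ♞ ♜│8
7│♟ ♟ · ♟ ♟ · · ♟│7
6│· · ♟ · · · ♟ ·│6
5│· ♘ · · · ♟ · ·│5
4│· · · · · ♙ · ·│4
3│♙ · · · · · · ·│3
2│· ♙ ♙ ♙ ♙ · ♙ ♙│2
1│♖ · ♗ ♕ ♔ ♗ ♘ ♖│1
  ─────────────────
  a b c d e f g h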